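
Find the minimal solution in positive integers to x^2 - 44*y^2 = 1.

(x, y) = (199, 30)

First expand sqrt(44) as a continued fraction. With x_i = (sqrt(44) + m_i)/d_i and (m_0, d_0) = (0, 1): a_0 = floor(sqrt(44)) = 6, since 6^2 = 36 <= 44 < 49 = 7^2.
Iterate m_{i+1} = d_i*a_i - m_i, d_{i+1} = (44 - m_{i+1}^2)/d_i, a_{i+1} = floor((a_0 + m_{i+1})/d_{i+1}):
  m_1 = 1*6 - 0 = 6, d_1 = (44 - 6^2)/1 = 8/1 = 8, a_1 = floor((6 + 6)/8) = 1.
  m_2 = 8*1 - 6 = 2, d_2 = (44 - 2^2)/8 = 40/8 = 5, a_2 = floor((6 + 2)/5) = 1.
  m_3 = 5*1 - 2 = 3, d_3 = (44 - 3^2)/5 = 35/5 = 7, a_3 = floor((6 + 3)/7) = 1.
  m_4 = 7*1 - 3 = 4, d_4 = (44 - 4^2)/7 = 28/7 = 4, a_4 = floor((6 + 4)/4) = 2.
  m_5 = 4*2 - 4 = 4, d_5 = (44 - 4^2)/4 = 28/4 = 7, a_5 = floor((6 + 4)/7) = 1.
  m_6 = 7*1 - 4 = 3, d_6 = (44 - 3^2)/7 = 35/7 = 5, a_6 = floor((6 + 3)/5) = 1.
  m_7 = 5*1 - 3 = 2, d_7 = (44 - 2^2)/5 = 40/5 = 8, a_7 = floor((6 + 2)/8) = 1.
  m_8 = 8*1 - 2 = 6, d_8 = (44 - 6^2)/8 = 8/8 = 1, a_8 = floor((6 + 6)/1) = 12.
  m_9 = 1*12 - 6 = 6, d_9 = (44 - 6^2)/1 = 8/1 = 8: (m_9, d_9) = (m_1, d_1) = (6, 8), so from here the quotients repeat a_1, ..., a_8; the period length is 8.
So sqrt(44) = [6; (1, 1, 1, 2, 1, 1, 1, 12)] with period length k = 8.
k is even, so the fundamental solution of x^2 - 44y^2 = 1 is (p_{k-1}, q_{k-1}) = (p_7, q_7); compute convergents through index 7.
Convergents (p_i = a_i*p_{i-1} + p_{i-2}, q_i = a_i*q_{i-1} + q_{i-2} with p_{-2}=0, p_{-1}=1, q_{-2}=1, q_{-1}=0):
  i=0: a_0=6, p_0 = 6*1 + 0 = 6, q_0 = 6*0 + 1 = 1.
  i=1: a_1=1, p_1 = 1*6 + 1 = 7, q_1 = 1*1 + 0 = 1.
  i=2: a_2=1, p_2 = 1*7 + 6 = 13, q_2 = 1*1 + 1 = 2.
  i=3: a_3=1, p_3 = 1*13 + 7 = 20, q_3 = 1*2 + 1 = 3.
  i=4: a_4=2, p_4 = 2*20 + 13 = 53, q_4 = 2*3 + 2 = 8.
  i=5: a_5=1, p_5 = 1*53 + 20 = 73, q_5 = 1*8 + 3 = 11.
  i=6: a_6=1, p_6 = 1*73 + 53 = 126, q_6 = 1*11 + 8 = 19.
  i=7: a_7=1, p_7 = 1*126 + 73 = 199, q_7 = 1*19 + 11 = 30.
Check: 199^2 - 44*30^2 = 39601 - 39600 = 1, so (x, y) = (199, 30) solves the equation, and by the theorem it is the least positive solution.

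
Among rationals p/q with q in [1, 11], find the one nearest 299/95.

Expand x = 299/95 as a continued fraction with the Euclidean algorithm:
  299 = 3*95 + 14, so a_0 = 3.
  95 = 6*14 + 11, so a_1 = 6.
  14 = 1*11 + 3, so a_2 = 1.
  11 = 3*3 + 2, so a_3 = 3.
  3 = 1*2 + 1, so a_4 = 1.
  2 = 2*1 + 0, so a_5 = 2.
so x = [3; 6, 1, 3, 1, 2].
Convergents (p_i = a_i*p_{i-1} + p_{i-2}, q_i = a_i*q_{i-1} + q_{i-2} with p_{-2}=0, p_{-1}=1, q_{-2}=1, q_{-1}=0), until the denominator exceeds 11:
  i=0: a_0=3, p_0 = 3*1 + 0 = 3, q_0 = 3*0 + 1 = 1.
  i=1: a_1=6, p_1 = 6*3 + 1 = 19, q_1 = 6*1 + 0 = 6.
  i=2: a_2=1, p_2 = 1*19 + 3 = 22, q_2 = 1*6 + 1 = 7.
  i=3: a_3=3, p_3 = 3*22 + 19 = 85, q_3 = 3*7 + 6 = 27.
q_3 = 27 > 11, so the last convergent with denominator <= 11 is p_2/q_2 = 22/7.
The closest fraction with denominator <= 11 is either p_2/q_2 or the intermediate fraction (k*p_2 + p_1)/(k*q_2 + q_1) with the largest k >= 1 whose denominator stays <= 11; these approach x as k grows, and every other convergent or intermediate fraction in range is farther away.
Largest k: floor((11 - q_1)/q_2) = floor((11 - 6)/7) = 0.
Since k = 0, no intermediate fraction beyond p_2/q_2 has denominator <= 11, so the convergent 22/7 is the closest (its error is |299*7 - 22*95|/(95*7) = 3/665).

22/7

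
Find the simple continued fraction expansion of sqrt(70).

Write x_i = (sqrt(70) + m_i)/d_i with (m_0, d_0) = (0, 1). a_0 = floor(sqrt(70)) = 8, since 8^2 = 64 <= 70 < 81 = 9^2.
Iterate m_{i+1} = d_i*a_i - m_i, d_{i+1} = (70 - m_{i+1}^2)/d_i, a_{i+1} = floor((a_0 + m_{i+1})/d_{i+1}):
  m_1 = 1*8 - 0 = 8, d_1 = (70 - 8^2)/1 = 6/1 = 6, a_1 = floor((8 + 8)/6) = 2.
  m_2 = 6*2 - 8 = 4, d_2 = (70 - 4^2)/6 = 54/6 = 9, a_2 = floor((8 + 4)/9) = 1.
  m_3 = 9*1 - 4 = 5, d_3 = (70 - 5^2)/9 = 45/9 = 5, a_3 = floor((8 + 5)/5) = 2.
  m_4 = 5*2 - 5 = 5, d_4 = (70 - 5^2)/5 = 45/5 = 9, a_4 = floor((8 + 5)/9) = 1.
  m_5 = 9*1 - 5 = 4, d_5 = (70 - 4^2)/9 = 54/9 = 6, a_5 = floor((8 + 4)/6) = 2.
  m_6 = 6*2 - 4 = 8, d_6 = (70 - 8^2)/6 = 6/6 = 1, a_6 = floor((8 + 8)/1) = 16.
  m_7 = 1*16 - 8 = 8, d_7 = (70 - 8^2)/1 = 6/1 = 6: (m_7, d_7) = (m_1, d_1) = (8, 6), so from here the quotients repeat a_1, ..., a_6; the period length is 6.
Hence the expansion of sqrt(70) is a_0 = 8 followed by the repeating block 2, 1, 2, 1, 2, 16 (period 6).

[8; (2, 1, 2, 1, 2, 16)]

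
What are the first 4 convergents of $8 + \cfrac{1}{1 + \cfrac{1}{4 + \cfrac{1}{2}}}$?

8/1, 9/1, 44/5, 97/11

Using the convergent recurrence p_i = a_i*p_{i-1} + p_{i-2}, q_i = a_i*q_{i-1} + q_{i-2} with p_{-2}=0, p_{-1}=1, q_{-2}=1, q_{-1}=0:
  i=0: a_0=8, p_0 = 8*1 + 0 = 8, q_0 = 8*0 + 1 = 1.
  i=1: a_1=1, p_1 = 1*8 + 1 = 9, q_1 = 1*1 + 0 = 1.
  i=2: a_2=4, p_2 = 4*9 + 8 = 44, q_2 = 4*1 + 1 = 5.
  i=3: a_3=2, p_3 = 2*44 + 9 = 97, q_3 = 2*5 + 1 = 11.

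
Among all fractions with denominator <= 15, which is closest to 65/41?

Expand x = 65/41 as a continued fraction with the Euclidean algorithm:
  65 = 1*41 + 24, so a_0 = 1.
  41 = 1*24 + 17, so a_1 = 1.
  24 = 1*17 + 7, so a_2 = 1.
  17 = 2*7 + 3, so a_3 = 2.
  7 = 2*3 + 1, so a_4 = 2.
  3 = 3*1 + 0, so a_5 = 3.
so x = [1; 1, 1, 2, 2, 3].
Convergents (p_i = a_i*p_{i-1} + p_{i-2}, q_i = a_i*q_{i-1} + q_{i-2} with p_{-2}=0, p_{-1}=1, q_{-2}=1, q_{-1}=0), until the denominator exceeds 15:
  i=0: a_0=1, p_0 = 1*1 + 0 = 1, q_0 = 1*0 + 1 = 1.
  i=1: a_1=1, p_1 = 1*1 + 1 = 2, q_1 = 1*1 + 0 = 1.
  i=2: a_2=1, p_2 = 1*2 + 1 = 3, q_2 = 1*1 + 1 = 2.
  i=3: a_3=2, p_3 = 2*3 + 2 = 8, q_3 = 2*2 + 1 = 5.
  i=4: a_4=2, p_4 = 2*8 + 3 = 19, q_4 = 2*5 + 2 = 12.
  i=5: a_5=3, p_5 = 3*19 + 8 = 65, q_5 = 3*12 + 5 = 41.
q_5 = 41 > 15, so the last convergent with denominator <= 15 is p_4/q_4 = 19/12.
The closest fraction with denominator <= 15 is either p_4/q_4 or the intermediate fraction (k*p_4 + p_3)/(k*q_4 + q_3) with the largest k >= 1 whose denominator stays <= 15; these approach x as k grows, and every other convergent or intermediate fraction in range is farther away.
Largest k: floor((15 - q_3)/q_4) = floor((15 - 5)/12) = 0.
Since k = 0, no intermediate fraction beyond p_4/q_4 has denominator <= 15, so the convergent 19/12 is the closest (its error is |65*12 - 19*41|/(41*12) = 1/492).

19/12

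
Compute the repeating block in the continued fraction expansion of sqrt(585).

Write x_i = (sqrt(585) + m_i)/d_i with (m_0, d_0) = (0, 1). a_0 = floor(sqrt(585)) = 24, since 24^2 = 576 <= 585 < 625 = 25^2.
Iterate m_{i+1} = d_i*a_i - m_i, d_{i+1} = (585 - m_{i+1}^2)/d_i, a_{i+1} = floor((a_0 + m_{i+1})/d_{i+1}):
  m_1 = 1*24 - 0 = 24, d_1 = (585 - 24^2)/1 = 9/1 = 9, a_1 = floor((24 + 24)/9) = 5.
  m_2 = 9*5 - 24 = 21, d_2 = (585 - 21^2)/9 = 144/9 = 16, a_2 = floor((24 + 21)/16) = 2.
  m_3 = 16*2 - 21 = 11, d_3 = (585 - 11^2)/16 = 464/16 = 29, a_3 = floor((24 + 11)/29) = 1.
  m_4 = 29*1 - 11 = 18, d_4 = (585 - 18^2)/29 = 261/29 = 9, a_4 = floor((24 + 18)/9) = 4.
  m_5 = 9*4 - 18 = 18, d_5 = (585 - 18^2)/9 = 261/9 = 29, a_5 = floor((24 + 18)/29) = 1.
  m_6 = 29*1 - 18 = 11, d_6 = (585 - 11^2)/29 = 464/29 = 16, a_6 = floor((24 + 11)/16) = 2.
  m_7 = 16*2 - 11 = 21, d_7 = (585 - 21^2)/16 = 144/16 = 9, a_7 = floor((24 + 21)/9) = 5.
  m_8 = 9*5 - 21 = 24, d_8 = (585 - 24^2)/9 = 9/9 = 1, a_8 = floor((24 + 24)/1) = 48.
  m_9 = 1*48 - 24 = 24, d_9 = (585 - 24^2)/1 = 9/1 = 9: (m_9, d_9) = (m_1, d_1) = (24, 9), so from here the quotients repeat a_1, ..., a_8; the period length is 8.
Hence the expansion of sqrt(585) is a_0 = 24 followed by the repeating block 5, 2, 1, 4, 1, 2, 5, 48 (period 8).

[24; (5, 2, 1, 4, 1, 2, 5, 48)]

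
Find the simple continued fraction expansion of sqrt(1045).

Write x_i = (sqrt(1045) + m_i)/d_i with (m_0, d_0) = (0, 1). a_0 = floor(sqrt(1045)) = 32, since 32^2 = 1024 <= 1045 < 1089 = 33^2.
Iterate m_{i+1} = d_i*a_i - m_i, d_{i+1} = (1045 - m_{i+1}^2)/d_i, a_{i+1} = floor((a_0 + m_{i+1})/d_{i+1}):
  m_1 = 1*32 - 0 = 32, d_1 = (1045 - 32^2)/1 = 21/1 = 21, a_1 = floor((32 + 32)/21) = 3.
  m_2 = 21*3 - 32 = 31, d_2 = (1045 - 31^2)/21 = 84/21 = 4, a_2 = floor((32 + 31)/4) = 15.
  m_3 = 4*15 - 31 = 29, d_3 = (1045 - 29^2)/4 = 204/4 = 51, a_3 = floor((32 + 29)/51) = 1.
  m_4 = 51*1 - 29 = 22, d_4 = (1045 - 22^2)/51 = 561/51 = 11, a_4 = floor((32 + 22)/11) = 4.
  m_5 = 11*4 - 22 = 22, d_5 = (1045 - 22^2)/11 = 561/11 = 51, a_5 = floor((32 + 22)/51) = 1.
  m_6 = 51*1 - 22 = 29, d_6 = (1045 - 29^2)/51 = 204/51 = 4, a_6 = floor((32 + 29)/4) = 15.
  m_7 = 4*15 - 29 = 31, d_7 = (1045 - 31^2)/4 = 84/4 = 21, a_7 = floor((32 + 31)/21) = 3.
  m_8 = 21*3 - 31 = 32, d_8 = (1045 - 32^2)/21 = 21/21 = 1, a_8 = floor((32 + 32)/1) = 64.
  m_9 = 1*64 - 32 = 32, d_9 = (1045 - 32^2)/1 = 21/1 = 21: (m_9, d_9) = (m_1, d_1) = (32, 21), so from here the quotients repeat a_1, ..., a_8; the period length is 8.
Hence the expansion of sqrt(1045) is a_0 = 32 followed by the repeating block 3, 15, 1, 4, 1, 15, 3, 64 (period 8).

[32; (3, 15, 1, 4, 1, 15, 3, 64)]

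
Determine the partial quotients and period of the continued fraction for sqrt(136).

Write x_i = (sqrt(136) + m_i)/d_i with (m_0, d_0) = (0, 1). a_0 = floor(sqrt(136)) = 11, since 11^2 = 121 <= 136 < 144 = 12^2.
Iterate m_{i+1} = d_i*a_i - m_i, d_{i+1} = (136 - m_{i+1}^2)/d_i, a_{i+1} = floor((a_0 + m_{i+1})/d_{i+1}):
  m_1 = 1*11 - 0 = 11, d_1 = (136 - 11^2)/1 = 15/1 = 15, a_1 = floor((11 + 11)/15) = 1.
  m_2 = 15*1 - 11 = 4, d_2 = (136 - 4^2)/15 = 120/15 = 8, a_2 = floor((11 + 4)/8) = 1.
  m_3 = 8*1 - 4 = 4, d_3 = (136 - 4^2)/8 = 120/8 = 15, a_3 = floor((11 + 4)/15) = 1.
  m_4 = 15*1 - 4 = 11, d_4 = (136 - 11^2)/15 = 15/15 = 1, a_4 = floor((11 + 11)/1) = 22.
  m_5 = 1*22 - 11 = 11, d_5 = (136 - 11^2)/1 = 15/1 = 15: (m_5, d_5) = (m_1, d_1) = (11, 15), so from here the quotients repeat a_1, ..., a_4; the period length is 4.
Hence the expansion of sqrt(136) is a_0 = 11 followed by the repeating block 1, 1, 1, 22 (period 4).

[11; (1, 1, 1, 22)]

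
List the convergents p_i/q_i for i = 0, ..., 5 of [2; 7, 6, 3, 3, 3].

Using the convergent recurrence p_i = a_i*p_{i-1} + p_{i-2}, q_i = a_i*q_{i-1} + q_{i-2} with p_{-2}=0, p_{-1}=1, q_{-2}=1, q_{-1}=0:
  i=0: a_0=2, p_0 = 2*1 + 0 = 2, q_0 = 2*0 + 1 = 1.
  i=1: a_1=7, p_1 = 7*2 + 1 = 15, q_1 = 7*1 + 0 = 7.
  i=2: a_2=6, p_2 = 6*15 + 2 = 92, q_2 = 6*7 + 1 = 43.
  i=3: a_3=3, p_3 = 3*92 + 15 = 291, q_3 = 3*43 + 7 = 136.
  i=4: a_4=3, p_4 = 3*291 + 92 = 965, q_4 = 3*136 + 43 = 451.
  i=5: a_5=3, p_5 = 3*965 + 291 = 3186, q_5 = 3*451 + 136 = 1489.

2/1, 15/7, 92/43, 291/136, 965/451, 3186/1489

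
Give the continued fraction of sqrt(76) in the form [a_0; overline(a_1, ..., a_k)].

Write x_i = (sqrt(76) + m_i)/d_i with (m_0, d_0) = (0, 1). a_0 = floor(sqrt(76)) = 8, since 8^2 = 64 <= 76 < 81 = 9^2.
Iterate m_{i+1} = d_i*a_i - m_i, d_{i+1} = (76 - m_{i+1}^2)/d_i, a_{i+1} = floor((a_0 + m_{i+1})/d_{i+1}):
  m_1 = 1*8 - 0 = 8, d_1 = (76 - 8^2)/1 = 12/1 = 12, a_1 = floor((8 + 8)/12) = 1.
  m_2 = 12*1 - 8 = 4, d_2 = (76 - 4^2)/12 = 60/12 = 5, a_2 = floor((8 + 4)/5) = 2.
  m_3 = 5*2 - 4 = 6, d_3 = (76 - 6^2)/5 = 40/5 = 8, a_3 = floor((8 + 6)/8) = 1.
  m_4 = 8*1 - 6 = 2, d_4 = (76 - 2^2)/8 = 72/8 = 9, a_4 = floor((8 + 2)/9) = 1.
  m_5 = 9*1 - 2 = 7, d_5 = (76 - 7^2)/9 = 27/9 = 3, a_5 = floor((8 + 7)/3) = 5.
  m_6 = 3*5 - 7 = 8, d_6 = (76 - 8^2)/3 = 12/3 = 4, a_6 = floor((8 + 8)/4) = 4.
  m_7 = 4*4 - 8 = 8, d_7 = (76 - 8^2)/4 = 12/4 = 3, a_7 = floor((8 + 8)/3) = 5.
  m_8 = 3*5 - 8 = 7, d_8 = (76 - 7^2)/3 = 27/3 = 9, a_8 = floor((8 + 7)/9) = 1.
  m_9 = 9*1 - 7 = 2, d_9 = (76 - 2^2)/9 = 72/9 = 8, a_9 = floor((8 + 2)/8) = 1.
  m_10 = 8*1 - 2 = 6, d_10 = (76 - 6^2)/8 = 40/8 = 5, a_10 = floor((8 + 6)/5) = 2.
  m_11 = 5*2 - 6 = 4, d_11 = (76 - 4^2)/5 = 60/5 = 12, a_11 = floor((8 + 4)/12) = 1.
  m_12 = 12*1 - 4 = 8, d_12 = (76 - 8^2)/12 = 12/12 = 1, a_12 = floor((8 + 8)/1) = 16.
  m_13 = 1*16 - 8 = 8, d_13 = (76 - 8^2)/1 = 12/1 = 12: (m_13, d_13) = (m_1, d_1) = (8, 12), so from here the quotients repeat a_1, ..., a_12; the period length is 12.
Hence the expansion of sqrt(76) is a_0 = 8 followed by the repeating block 1, 2, 1, 1, 5, 4, 5, 1, 1, 2, 1, 16 (period 12).

[8; overline(1, 2, 1, 1, 5, 4, 5, 1, 1, 2, 1, 16)]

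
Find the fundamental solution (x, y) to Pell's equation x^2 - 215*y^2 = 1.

(x, y) = (44, 3)

First expand sqrt(215) as a continued fraction. With x_i = (sqrt(215) + m_i)/d_i and (m_0, d_0) = (0, 1): a_0 = floor(sqrt(215)) = 14, since 14^2 = 196 <= 215 < 225 = 15^2.
Iterate m_{i+1} = d_i*a_i - m_i, d_{i+1} = (215 - m_{i+1}^2)/d_i, a_{i+1} = floor((a_0 + m_{i+1})/d_{i+1}):
  m_1 = 1*14 - 0 = 14, d_1 = (215 - 14^2)/1 = 19/1 = 19, a_1 = floor((14 + 14)/19) = 1.
  m_2 = 19*1 - 14 = 5, d_2 = (215 - 5^2)/19 = 190/19 = 10, a_2 = floor((14 + 5)/10) = 1.
  m_3 = 10*1 - 5 = 5, d_3 = (215 - 5^2)/10 = 190/10 = 19, a_3 = floor((14 + 5)/19) = 1.
  m_4 = 19*1 - 5 = 14, d_4 = (215 - 14^2)/19 = 19/19 = 1, a_4 = floor((14 + 14)/1) = 28.
  m_5 = 1*28 - 14 = 14, d_5 = (215 - 14^2)/1 = 19/1 = 19: (m_5, d_5) = (m_1, d_1) = (14, 19), so from here the quotients repeat a_1, ..., a_4; the period length is 4.
So sqrt(215) = [14; (1, 1, 1, 28)] with period length k = 4.
k is even, so the fundamental solution of x^2 - 215y^2 = 1 is (p_{k-1}, q_{k-1}) = (p_3, q_3); compute convergents through index 3.
Convergents (p_i = a_i*p_{i-1} + p_{i-2}, q_i = a_i*q_{i-1} + q_{i-2} with p_{-2}=0, p_{-1}=1, q_{-2}=1, q_{-1}=0):
  i=0: a_0=14, p_0 = 14*1 + 0 = 14, q_0 = 14*0 + 1 = 1.
  i=1: a_1=1, p_1 = 1*14 + 1 = 15, q_1 = 1*1 + 0 = 1.
  i=2: a_2=1, p_2 = 1*15 + 14 = 29, q_2 = 1*1 + 1 = 2.
  i=3: a_3=1, p_3 = 1*29 + 15 = 44, q_3 = 1*2 + 1 = 3.
Check: 44^2 - 215*3^2 = 1936 - 1935 = 1, so (x, y) = (44, 3) solves the equation, and by the theorem it is the least positive solution.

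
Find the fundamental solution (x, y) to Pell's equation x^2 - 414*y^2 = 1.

(x, y) = (24335, 1196)

First expand sqrt(414) as a continued fraction. With x_i = (sqrt(414) + m_i)/d_i and (m_0, d_0) = (0, 1): a_0 = floor(sqrt(414)) = 20, since 20^2 = 400 <= 414 < 441 = 21^2.
Iterate m_{i+1} = d_i*a_i - m_i, d_{i+1} = (414 - m_{i+1}^2)/d_i, a_{i+1} = floor((a_0 + m_{i+1})/d_{i+1}):
  m_1 = 1*20 - 0 = 20, d_1 = (414 - 20^2)/1 = 14/1 = 14, a_1 = floor((20 + 20)/14) = 2.
  m_2 = 14*2 - 20 = 8, d_2 = (414 - 8^2)/14 = 350/14 = 25, a_2 = floor((20 + 8)/25) = 1.
  m_3 = 25*1 - 8 = 17, d_3 = (414 - 17^2)/25 = 125/25 = 5, a_3 = floor((20 + 17)/5) = 7.
  m_4 = 5*7 - 17 = 18, d_4 = (414 - 18^2)/5 = 90/5 = 18, a_4 = floor((20 + 18)/18) = 2.
  m_5 = 18*2 - 18 = 18, d_5 = (414 - 18^2)/18 = 90/18 = 5, a_5 = floor((20 + 18)/5) = 7.
  m_6 = 5*7 - 18 = 17, d_6 = (414 - 17^2)/5 = 125/5 = 25, a_6 = floor((20 + 17)/25) = 1.
  m_7 = 25*1 - 17 = 8, d_7 = (414 - 8^2)/25 = 350/25 = 14, a_7 = floor((20 + 8)/14) = 2.
  m_8 = 14*2 - 8 = 20, d_8 = (414 - 20^2)/14 = 14/14 = 1, a_8 = floor((20 + 20)/1) = 40.
  m_9 = 1*40 - 20 = 20, d_9 = (414 - 20^2)/1 = 14/1 = 14: (m_9, d_9) = (m_1, d_1) = (20, 14), so from here the quotients repeat a_1, ..., a_8; the period length is 8.
So sqrt(414) = [20; (2, 1, 7, 2, 7, 1, 2, 40)] with period length k = 8.
k is even, so the fundamental solution of x^2 - 414y^2 = 1 is (p_{k-1}, q_{k-1}) = (p_7, q_7); compute convergents through index 7.
Convergents (p_i = a_i*p_{i-1} + p_{i-2}, q_i = a_i*q_{i-1} + q_{i-2} with p_{-2}=0, p_{-1}=1, q_{-2}=1, q_{-1}=0):
  i=0: a_0=20, p_0 = 20*1 + 0 = 20, q_0 = 20*0 + 1 = 1.
  i=1: a_1=2, p_1 = 2*20 + 1 = 41, q_1 = 2*1 + 0 = 2.
  i=2: a_2=1, p_2 = 1*41 + 20 = 61, q_2 = 1*2 + 1 = 3.
  i=3: a_3=7, p_3 = 7*61 + 41 = 468, q_3 = 7*3 + 2 = 23.
  i=4: a_4=2, p_4 = 2*468 + 61 = 997, q_4 = 2*23 + 3 = 49.
  i=5: a_5=7, p_5 = 7*997 + 468 = 7447, q_5 = 7*49 + 23 = 366.
  i=6: a_6=1, p_6 = 1*7447 + 997 = 8444, q_6 = 1*366 + 49 = 415.
  i=7: a_7=2, p_7 = 2*8444 + 7447 = 24335, q_7 = 2*415 + 366 = 1196.
Check: 24335^2 - 414*1196^2 = 592192225 - 592192224 = 1, so (x, y) = (24335, 1196) solves the equation, and by the theorem it is the least positive solution.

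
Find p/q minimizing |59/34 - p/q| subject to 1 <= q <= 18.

Expand x = 59/34 as a continued fraction with the Euclidean algorithm:
  59 = 1*34 + 25, so a_0 = 1.
  34 = 1*25 + 9, so a_1 = 1.
  25 = 2*9 + 7, so a_2 = 2.
  9 = 1*7 + 2, so a_3 = 1.
  7 = 3*2 + 1, so a_4 = 3.
  2 = 2*1 + 0, so a_5 = 2.
so x = [1; 1, 2, 1, 3, 2].
Convergents (p_i = a_i*p_{i-1} + p_{i-2}, q_i = a_i*q_{i-1} + q_{i-2} with p_{-2}=0, p_{-1}=1, q_{-2}=1, q_{-1}=0), until the denominator exceeds 18:
  i=0: a_0=1, p_0 = 1*1 + 0 = 1, q_0 = 1*0 + 1 = 1.
  i=1: a_1=1, p_1 = 1*1 + 1 = 2, q_1 = 1*1 + 0 = 1.
  i=2: a_2=2, p_2 = 2*2 + 1 = 5, q_2 = 2*1 + 1 = 3.
  i=3: a_3=1, p_3 = 1*5 + 2 = 7, q_3 = 1*3 + 1 = 4.
  i=4: a_4=3, p_4 = 3*7 + 5 = 26, q_4 = 3*4 + 3 = 15.
  i=5: a_5=2, p_5 = 2*26 + 7 = 59, q_5 = 2*15 + 4 = 34.
q_5 = 34 > 18, so the last convergent with denominator <= 18 is p_4/q_4 = 26/15.
The closest fraction with denominator <= 18 is either p_4/q_4 or the intermediate fraction (k*p_4 + p_3)/(k*q_4 + q_3) with the largest k >= 1 whose denominator stays <= 18; these approach x as k grows, and every other convergent or intermediate fraction in range is farther away.
Largest k: floor((18 - q_3)/q_4) = floor((18 - 4)/15) = 0.
Since k = 0, no intermediate fraction beyond p_4/q_4 has denominator <= 18, so the convergent 26/15 is the closest (its error is |59*15 - 26*34|/(34*15) = 1/510).

26/15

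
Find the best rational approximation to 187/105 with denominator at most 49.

Expand x = 187/105 as a continued fraction with the Euclidean algorithm:
  187 = 1*105 + 82, so a_0 = 1.
  105 = 1*82 + 23, so a_1 = 1.
  82 = 3*23 + 13, so a_2 = 3.
  23 = 1*13 + 10, so a_3 = 1.
  13 = 1*10 + 3, so a_4 = 1.
  10 = 3*3 + 1, so a_5 = 3.
  3 = 3*1 + 0, so a_6 = 3.
so x = [1; 1, 3, 1, 1, 3, 3].
Convergents (p_i = a_i*p_{i-1} + p_{i-2}, q_i = a_i*q_{i-1} + q_{i-2} with p_{-2}=0, p_{-1}=1, q_{-2}=1, q_{-1}=0), until the denominator exceeds 49:
  i=0: a_0=1, p_0 = 1*1 + 0 = 1, q_0 = 1*0 + 1 = 1.
  i=1: a_1=1, p_1 = 1*1 + 1 = 2, q_1 = 1*1 + 0 = 1.
  i=2: a_2=3, p_2 = 3*2 + 1 = 7, q_2 = 3*1 + 1 = 4.
  i=3: a_3=1, p_3 = 1*7 + 2 = 9, q_3 = 1*4 + 1 = 5.
  i=4: a_4=1, p_4 = 1*9 + 7 = 16, q_4 = 1*5 + 4 = 9.
  i=5: a_5=3, p_5 = 3*16 + 9 = 57, q_5 = 3*9 + 5 = 32.
  i=6: a_6=3, p_6 = 3*57 + 16 = 187, q_6 = 3*32 + 9 = 105.
q_6 = 105 > 49, so the last convergent with denominator <= 49 is p_5/q_5 = 57/32.
The closest fraction with denominator <= 49 is either p_5/q_5 or the intermediate fraction (k*p_5 + p_4)/(k*q_5 + q_4) with the largest k >= 1 whose denominator stays <= 49; these approach x as k grows, and every other convergent or intermediate fraction in range is farther away.
Largest k: floor((49 - q_4)/q_5) = floor((49 - 9)/32) = 1.
That gives (1*57 + 16)/(1*32 + 9) = 73/41.
Compare the errors: |x - 57/32| = |187*32 - 57*105|/(105*32) = 1/3360, and |x - 73/41| = |187*41 - 73*105|/(105*41) = 2/4305.
Cross-multiplying, 1*4305 = 4305 < 6720 = 2*3360, so 1/3360 is smaller: the convergent 57/32 is closer to x than 73/41.

57/32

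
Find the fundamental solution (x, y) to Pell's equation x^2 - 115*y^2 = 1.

First expand sqrt(115) as a continued fraction. With x_i = (sqrt(115) + m_i)/d_i and (m_0, d_0) = (0, 1): a_0 = floor(sqrt(115)) = 10, since 10^2 = 100 <= 115 < 121 = 11^2.
Iterate m_{i+1} = d_i*a_i - m_i, d_{i+1} = (115 - m_{i+1}^2)/d_i, a_{i+1} = floor((a_0 + m_{i+1})/d_{i+1}):
  m_1 = 1*10 - 0 = 10, d_1 = (115 - 10^2)/1 = 15/1 = 15, a_1 = floor((10 + 10)/15) = 1.
  m_2 = 15*1 - 10 = 5, d_2 = (115 - 5^2)/15 = 90/15 = 6, a_2 = floor((10 + 5)/6) = 2.
  m_3 = 6*2 - 5 = 7, d_3 = (115 - 7^2)/6 = 66/6 = 11, a_3 = floor((10 + 7)/11) = 1.
  m_4 = 11*1 - 7 = 4, d_4 = (115 - 4^2)/11 = 99/11 = 9, a_4 = floor((10 + 4)/9) = 1.
  m_5 = 9*1 - 4 = 5, d_5 = (115 - 5^2)/9 = 90/9 = 10, a_5 = floor((10 + 5)/10) = 1.
  m_6 = 10*1 - 5 = 5, d_6 = (115 - 5^2)/10 = 90/10 = 9, a_6 = floor((10 + 5)/9) = 1.
  m_7 = 9*1 - 5 = 4, d_7 = (115 - 4^2)/9 = 99/9 = 11, a_7 = floor((10 + 4)/11) = 1.
  m_8 = 11*1 - 4 = 7, d_8 = (115 - 7^2)/11 = 66/11 = 6, a_8 = floor((10 + 7)/6) = 2.
  m_9 = 6*2 - 7 = 5, d_9 = (115 - 5^2)/6 = 90/6 = 15, a_9 = floor((10 + 5)/15) = 1.
  m_10 = 15*1 - 5 = 10, d_10 = (115 - 10^2)/15 = 15/15 = 1, a_10 = floor((10 + 10)/1) = 20.
  m_11 = 1*20 - 10 = 10, d_11 = (115 - 10^2)/1 = 15/1 = 15: (m_11, d_11) = (m_1, d_1) = (10, 15), so from here the quotients repeat a_1, ..., a_10; the period length is 10.
So sqrt(115) = [10; (1, 2, 1, 1, 1, 1, 1, 2, 1, 20)] with period length k = 10.
k is even, so the fundamental solution of x^2 - 115y^2 = 1 is (p_{k-1}, q_{k-1}) = (p_9, q_9); compute convergents through index 9.
Convergents (p_i = a_i*p_{i-1} + p_{i-2}, q_i = a_i*q_{i-1} + q_{i-2} with p_{-2}=0, p_{-1}=1, q_{-2}=1, q_{-1}=0):
  i=0: a_0=10, p_0 = 10*1 + 0 = 10, q_0 = 10*0 + 1 = 1.
  i=1: a_1=1, p_1 = 1*10 + 1 = 11, q_1 = 1*1 + 0 = 1.
  i=2: a_2=2, p_2 = 2*11 + 10 = 32, q_2 = 2*1 + 1 = 3.
  i=3: a_3=1, p_3 = 1*32 + 11 = 43, q_3 = 1*3 + 1 = 4.
  i=4: a_4=1, p_4 = 1*43 + 32 = 75, q_4 = 1*4 + 3 = 7.
  i=5: a_5=1, p_5 = 1*75 + 43 = 118, q_5 = 1*7 + 4 = 11.
  i=6: a_6=1, p_6 = 1*118 + 75 = 193, q_6 = 1*11 + 7 = 18.
  i=7: a_7=1, p_7 = 1*193 + 118 = 311, q_7 = 1*18 + 11 = 29.
  i=8: a_8=2, p_8 = 2*311 + 193 = 815, q_8 = 2*29 + 18 = 76.
  i=9: a_9=1, p_9 = 1*815 + 311 = 1126, q_9 = 1*76 + 29 = 105.
Check: 1126^2 - 115*105^2 = 1267876 - 1267875 = 1, so (x, y) = (1126, 105) solves the equation, and by the theorem it is the least positive solution.

(x, y) = (1126, 105)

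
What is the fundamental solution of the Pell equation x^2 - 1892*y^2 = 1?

(x, y) = (87, 2)

First expand sqrt(1892) as a continued fraction. With x_i = (sqrt(1892) + m_i)/d_i and (m_0, d_0) = (0, 1): a_0 = floor(sqrt(1892)) = 43, since 43^2 = 1849 <= 1892 < 1936 = 44^2.
Iterate m_{i+1} = d_i*a_i - m_i, d_{i+1} = (1892 - m_{i+1}^2)/d_i, a_{i+1} = floor((a_0 + m_{i+1})/d_{i+1}):
  m_1 = 1*43 - 0 = 43, d_1 = (1892 - 43^2)/1 = 43/1 = 43, a_1 = floor((43 + 43)/43) = 2.
  m_2 = 43*2 - 43 = 43, d_2 = (1892 - 43^2)/43 = 43/43 = 1, a_2 = floor((43 + 43)/1) = 86.
  m_3 = 1*86 - 43 = 43, d_3 = (1892 - 43^2)/1 = 43/1 = 43: (m_3, d_3) = (m_1, d_1) = (43, 43), so from here the quotients repeat a_1, a_2; the period length is 2.
So sqrt(1892) = [43; (2, 86)] with period length k = 2.
k is even, so the fundamental solution of x^2 - 1892y^2 = 1 is (p_{k-1}, q_{k-1}) = (p_1, q_1); compute convergents through index 1.
Convergents (p_i = a_i*p_{i-1} + p_{i-2}, q_i = a_i*q_{i-1} + q_{i-2} with p_{-2}=0, p_{-1}=1, q_{-2}=1, q_{-1}=0):
  i=0: a_0=43, p_0 = 43*1 + 0 = 43, q_0 = 43*0 + 1 = 1.
  i=1: a_1=2, p_1 = 2*43 + 1 = 87, q_1 = 2*1 + 0 = 2.
Check: 87^2 - 1892*2^2 = 7569 - 7568 = 1, so (x, y) = (87, 2) solves the equation, and by the theorem it is the least positive solution.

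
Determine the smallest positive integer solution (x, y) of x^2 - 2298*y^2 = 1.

(x, y) = (767, 16)

First expand sqrt(2298) as a continued fraction. With x_i = (sqrt(2298) + m_i)/d_i and (m_0, d_0) = (0, 1): a_0 = floor(sqrt(2298)) = 47, since 47^2 = 2209 <= 2298 < 2304 = 48^2.
Iterate m_{i+1} = d_i*a_i - m_i, d_{i+1} = (2298 - m_{i+1}^2)/d_i, a_{i+1} = floor((a_0 + m_{i+1})/d_{i+1}):
  m_1 = 1*47 - 0 = 47, d_1 = (2298 - 47^2)/1 = 89/1 = 89, a_1 = floor((47 + 47)/89) = 1.
  m_2 = 89*1 - 47 = 42, d_2 = (2298 - 42^2)/89 = 534/89 = 6, a_2 = floor((47 + 42)/6) = 14.
  m_3 = 6*14 - 42 = 42, d_3 = (2298 - 42^2)/6 = 534/6 = 89, a_3 = floor((47 + 42)/89) = 1.
  m_4 = 89*1 - 42 = 47, d_4 = (2298 - 47^2)/89 = 89/89 = 1, a_4 = floor((47 + 47)/1) = 94.
  m_5 = 1*94 - 47 = 47, d_5 = (2298 - 47^2)/1 = 89/1 = 89: (m_5, d_5) = (m_1, d_1) = (47, 89), so from here the quotients repeat a_1, ..., a_4; the period length is 4.
So sqrt(2298) = [47; (1, 14, 1, 94)] with period length k = 4.
k is even, so the fundamental solution of x^2 - 2298y^2 = 1 is (p_{k-1}, q_{k-1}) = (p_3, q_3); compute convergents through index 3.
Convergents (p_i = a_i*p_{i-1} + p_{i-2}, q_i = a_i*q_{i-1} + q_{i-2} with p_{-2}=0, p_{-1}=1, q_{-2}=1, q_{-1}=0):
  i=0: a_0=47, p_0 = 47*1 + 0 = 47, q_0 = 47*0 + 1 = 1.
  i=1: a_1=1, p_1 = 1*47 + 1 = 48, q_1 = 1*1 + 0 = 1.
  i=2: a_2=14, p_2 = 14*48 + 47 = 719, q_2 = 14*1 + 1 = 15.
  i=3: a_3=1, p_3 = 1*719 + 48 = 767, q_3 = 1*15 + 1 = 16.
Check: 767^2 - 2298*16^2 = 588289 - 588288 = 1, so (x, y) = (767, 16) solves the equation, and by the theorem it is the least positive solution.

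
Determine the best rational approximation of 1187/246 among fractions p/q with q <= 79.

Expand x = 1187/246 as a continued fraction with the Euclidean algorithm:
  1187 = 4*246 + 203, so a_0 = 4.
  246 = 1*203 + 43, so a_1 = 1.
  203 = 4*43 + 31, so a_2 = 4.
  43 = 1*31 + 12, so a_3 = 1.
  31 = 2*12 + 7, so a_4 = 2.
  12 = 1*7 + 5, so a_5 = 1.
  7 = 1*5 + 2, so a_6 = 1.
  5 = 2*2 + 1, so a_7 = 2.
  2 = 2*1 + 0, so a_8 = 2.
so x = [4; 1, 4, 1, 2, 1, 1, 2, 2].
Convergents (p_i = a_i*p_{i-1} + p_{i-2}, q_i = a_i*q_{i-1} + q_{i-2} with p_{-2}=0, p_{-1}=1, q_{-2}=1, q_{-1}=0), until the denominator exceeds 79:
  i=0: a_0=4, p_0 = 4*1 + 0 = 4, q_0 = 4*0 + 1 = 1.
  i=1: a_1=1, p_1 = 1*4 + 1 = 5, q_1 = 1*1 + 0 = 1.
  i=2: a_2=4, p_2 = 4*5 + 4 = 24, q_2 = 4*1 + 1 = 5.
  i=3: a_3=1, p_3 = 1*24 + 5 = 29, q_3 = 1*5 + 1 = 6.
  i=4: a_4=2, p_4 = 2*29 + 24 = 82, q_4 = 2*6 + 5 = 17.
  i=5: a_5=1, p_5 = 1*82 + 29 = 111, q_5 = 1*17 + 6 = 23.
  i=6: a_6=1, p_6 = 1*111 + 82 = 193, q_6 = 1*23 + 17 = 40.
  i=7: a_7=2, p_7 = 2*193 + 111 = 497, q_7 = 2*40 + 23 = 103.
q_7 = 103 > 79, so the last convergent with denominator <= 79 is p_6/q_6 = 193/40.
The closest fraction with denominator <= 79 is either p_6/q_6 or the intermediate fraction (k*p_6 + p_5)/(k*q_6 + q_5) with the largest k >= 1 whose denominator stays <= 79; these approach x as k grows, and every other convergent or intermediate fraction in range is farther away.
Largest k: floor((79 - q_5)/q_6) = floor((79 - 23)/40) = 1.
That gives (1*193 + 111)/(1*40 + 23) = 304/63.
Compare the errors: |x - 193/40| = |1187*40 - 193*246|/(246*40) = 2/9840, and |x - 304/63| = |1187*63 - 304*246|/(246*63) = 3/15498.
Cross-multiplying, 3*9840 = 29520 < 30996 = 2*15498, so 3/15498 is smaller: the intermediate fraction 304/63 is closer to x than 193/40.

304/63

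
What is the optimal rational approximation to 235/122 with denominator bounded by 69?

131/68

Expand x = 235/122 as a continued fraction with the Euclidean algorithm:
  235 = 1*122 + 113, so a_0 = 1.
  122 = 1*113 + 9, so a_1 = 1.
  113 = 12*9 + 5, so a_2 = 12.
  9 = 1*5 + 4, so a_3 = 1.
  5 = 1*4 + 1, so a_4 = 1.
  4 = 4*1 + 0, so a_5 = 4.
so x = [1; 1, 12, 1, 1, 4].
Convergents (p_i = a_i*p_{i-1} + p_{i-2}, q_i = a_i*q_{i-1} + q_{i-2} with p_{-2}=0, p_{-1}=1, q_{-2}=1, q_{-1}=0), until the denominator exceeds 69:
  i=0: a_0=1, p_0 = 1*1 + 0 = 1, q_0 = 1*0 + 1 = 1.
  i=1: a_1=1, p_1 = 1*1 + 1 = 2, q_1 = 1*1 + 0 = 1.
  i=2: a_2=12, p_2 = 12*2 + 1 = 25, q_2 = 12*1 + 1 = 13.
  i=3: a_3=1, p_3 = 1*25 + 2 = 27, q_3 = 1*13 + 1 = 14.
  i=4: a_4=1, p_4 = 1*27 + 25 = 52, q_4 = 1*14 + 13 = 27.
  i=5: a_5=4, p_5 = 4*52 + 27 = 235, q_5 = 4*27 + 14 = 122.
q_5 = 122 > 69, so the last convergent with denominator <= 69 is p_4/q_4 = 52/27.
The closest fraction with denominator <= 69 is either p_4/q_4 or the intermediate fraction (k*p_4 + p_3)/(k*q_4 + q_3) with the largest k >= 1 whose denominator stays <= 69; these approach x as k grows, and every other convergent or intermediate fraction in range is farther away.
Largest k: floor((69 - q_3)/q_4) = floor((69 - 14)/27) = 2.
That gives (2*52 + 27)/(2*27 + 14) = 131/68.
Compare the errors: |x - 52/27| = |235*27 - 52*122|/(122*27) = 1/3294, and |x - 131/68| = |235*68 - 131*122|/(122*68) = 2/8296.
Cross-multiplying, 2*3294 = 6588 < 8296 = 1*8296, so 2/8296 is smaller: the intermediate fraction 131/68 is closer to x than 52/27.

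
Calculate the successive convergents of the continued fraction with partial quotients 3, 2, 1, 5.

3/1, 7/2, 10/3, 57/17

Using the convergent recurrence p_i = a_i*p_{i-1} + p_{i-2}, q_i = a_i*q_{i-1} + q_{i-2} with p_{-2}=0, p_{-1}=1, q_{-2}=1, q_{-1}=0:
  i=0: a_0=3, p_0 = 3*1 + 0 = 3, q_0 = 3*0 + 1 = 1.
  i=1: a_1=2, p_1 = 2*3 + 1 = 7, q_1 = 2*1 + 0 = 2.
  i=2: a_2=1, p_2 = 1*7 + 3 = 10, q_2 = 1*2 + 1 = 3.
  i=3: a_3=5, p_3 = 5*10 + 7 = 57, q_3 = 5*3 + 2 = 17.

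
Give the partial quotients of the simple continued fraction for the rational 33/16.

Run the Euclidean algorithm on 33 and 16; the successive quotients are the partial quotients a_0, a_1, ... (each step inverts the fractional part left over by the previous one):
  33 = 2*16 + 1, so a_0 = 2.
  16 = 16*1 + 0, so a_1 = 16.
The remainder reaches 0 after 2 divisions, so the expansion has 2 partial quotients, read off in order.

[2; 16]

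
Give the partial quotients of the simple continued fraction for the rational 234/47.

[4; 1, 46]

Run the Euclidean algorithm on 234 and 47; the successive quotients are the partial quotients a_0, a_1, ... (each step inverts the fractional part left over by the previous one):
  234 = 4*47 + 46, so a_0 = 4.
  47 = 1*46 + 1, so a_1 = 1.
  46 = 46*1 + 0, so a_2 = 46.
The remainder reaches 0 after 3 divisions, so the expansion has 3 partial quotients, read off in order.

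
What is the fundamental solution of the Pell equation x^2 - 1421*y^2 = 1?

(x, y) = (9801, 260)

First expand sqrt(1421) as a continued fraction. With x_i = (sqrt(1421) + m_i)/d_i and (m_0, d_0) = (0, 1): a_0 = floor(sqrt(1421)) = 37, since 37^2 = 1369 <= 1421 < 1444 = 38^2.
Iterate m_{i+1} = d_i*a_i - m_i, d_{i+1} = (1421 - m_{i+1}^2)/d_i, a_{i+1} = floor((a_0 + m_{i+1})/d_{i+1}):
  m_1 = 1*37 - 0 = 37, d_1 = (1421 - 37^2)/1 = 52/1 = 52, a_1 = floor((37 + 37)/52) = 1.
  m_2 = 52*1 - 37 = 15, d_2 = (1421 - 15^2)/52 = 1196/52 = 23, a_2 = floor((37 + 15)/23) = 2.
  m_3 = 23*2 - 15 = 31, d_3 = (1421 - 31^2)/23 = 460/23 = 20, a_3 = floor((37 + 31)/20) = 3.
  m_4 = 20*3 - 31 = 29, d_4 = (1421 - 29^2)/20 = 580/20 = 29, a_4 = floor((37 + 29)/29) = 2.
  m_5 = 29*2 - 29 = 29, d_5 = (1421 - 29^2)/29 = 580/29 = 20, a_5 = floor((37 + 29)/20) = 3.
  m_6 = 20*3 - 29 = 31, d_6 = (1421 - 31^2)/20 = 460/20 = 23, a_6 = floor((37 + 31)/23) = 2.
  m_7 = 23*2 - 31 = 15, d_7 = (1421 - 15^2)/23 = 1196/23 = 52, a_7 = floor((37 + 15)/52) = 1.
  m_8 = 52*1 - 15 = 37, d_8 = (1421 - 37^2)/52 = 52/52 = 1, a_8 = floor((37 + 37)/1) = 74.
  m_9 = 1*74 - 37 = 37, d_9 = (1421 - 37^2)/1 = 52/1 = 52: (m_9, d_9) = (m_1, d_1) = (37, 52), so from here the quotients repeat a_1, ..., a_8; the period length is 8.
So sqrt(1421) = [37; (1, 2, 3, 2, 3, 2, 1, 74)] with period length k = 8.
k is even, so the fundamental solution of x^2 - 1421y^2 = 1 is (p_{k-1}, q_{k-1}) = (p_7, q_7); compute convergents through index 7.
Convergents (p_i = a_i*p_{i-1} + p_{i-2}, q_i = a_i*q_{i-1} + q_{i-2} with p_{-2}=0, p_{-1}=1, q_{-2}=1, q_{-1}=0):
  i=0: a_0=37, p_0 = 37*1 + 0 = 37, q_0 = 37*0 + 1 = 1.
  i=1: a_1=1, p_1 = 1*37 + 1 = 38, q_1 = 1*1 + 0 = 1.
  i=2: a_2=2, p_2 = 2*38 + 37 = 113, q_2 = 2*1 + 1 = 3.
  i=3: a_3=3, p_3 = 3*113 + 38 = 377, q_3 = 3*3 + 1 = 10.
  i=4: a_4=2, p_4 = 2*377 + 113 = 867, q_4 = 2*10 + 3 = 23.
  i=5: a_5=3, p_5 = 3*867 + 377 = 2978, q_5 = 3*23 + 10 = 79.
  i=6: a_6=2, p_6 = 2*2978 + 867 = 6823, q_6 = 2*79 + 23 = 181.
  i=7: a_7=1, p_7 = 1*6823 + 2978 = 9801, q_7 = 1*181 + 79 = 260.
Check: 9801^2 - 1421*260^2 = 96059601 - 96059600 = 1, so (x, y) = (9801, 260) solves the equation, and by the theorem it is the least positive solution.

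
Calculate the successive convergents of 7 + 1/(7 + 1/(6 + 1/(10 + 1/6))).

Using the convergent recurrence p_i = a_i*p_{i-1} + p_{i-2}, q_i = a_i*q_{i-1} + q_{i-2} with p_{-2}=0, p_{-1}=1, q_{-2}=1, q_{-1}=0:
  i=0: a_0=7, p_0 = 7*1 + 0 = 7, q_0 = 7*0 + 1 = 1.
  i=1: a_1=7, p_1 = 7*7 + 1 = 50, q_1 = 7*1 + 0 = 7.
  i=2: a_2=6, p_2 = 6*50 + 7 = 307, q_2 = 6*7 + 1 = 43.
  i=3: a_3=10, p_3 = 10*307 + 50 = 3120, q_3 = 10*43 + 7 = 437.
  i=4: a_4=6, p_4 = 6*3120 + 307 = 19027, q_4 = 6*437 + 43 = 2665.

7/1, 50/7, 307/43, 3120/437, 19027/2665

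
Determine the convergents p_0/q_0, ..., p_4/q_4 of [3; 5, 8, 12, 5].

3/1, 16/5, 131/41, 1588/497, 8071/2526

Using the convergent recurrence p_i = a_i*p_{i-1} + p_{i-2}, q_i = a_i*q_{i-1} + q_{i-2} with p_{-2}=0, p_{-1}=1, q_{-2}=1, q_{-1}=0:
  i=0: a_0=3, p_0 = 3*1 + 0 = 3, q_0 = 3*0 + 1 = 1.
  i=1: a_1=5, p_1 = 5*3 + 1 = 16, q_1 = 5*1 + 0 = 5.
  i=2: a_2=8, p_2 = 8*16 + 3 = 131, q_2 = 8*5 + 1 = 41.
  i=3: a_3=12, p_3 = 12*131 + 16 = 1588, q_3 = 12*41 + 5 = 497.
  i=4: a_4=5, p_4 = 5*1588 + 131 = 8071, q_4 = 5*497 + 41 = 2526.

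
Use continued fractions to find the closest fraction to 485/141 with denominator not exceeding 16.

Expand x = 485/141 as a continued fraction with the Euclidean algorithm:
  485 = 3*141 + 62, so a_0 = 3.
  141 = 2*62 + 17, so a_1 = 2.
  62 = 3*17 + 11, so a_2 = 3.
  17 = 1*11 + 6, so a_3 = 1.
  11 = 1*6 + 5, so a_4 = 1.
  6 = 1*5 + 1, so a_5 = 1.
  5 = 5*1 + 0, so a_6 = 5.
so x = [3; 2, 3, 1, 1, 1, 5].
Convergents (p_i = a_i*p_{i-1} + p_{i-2}, q_i = a_i*q_{i-1} + q_{i-2} with p_{-2}=0, p_{-1}=1, q_{-2}=1, q_{-1}=0), until the denominator exceeds 16:
  i=0: a_0=3, p_0 = 3*1 + 0 = 3, q_0 = 3*0 + 1 = 1.
  i=1: a_1=2, p_1 = 2*3 + 1 = 7, q_1 = 2*1 + 0 = 2.
  i=2: a_2=3, p_2 = 3*7 + 3 = 24, q_2 = 3*2 + 1 = 7.
  i=3: a_3=1, p_3 = 1*24 + 7 = 31, q_3 = 1*7 + 2 = 9.
  i=4: a_4=1, p_4 = 1*31 + 24 = 55, q_4 = 1*9 + 7 = 16.
  i=5: a_5=1, p_5 = 1*55 + 31 = 86, q_5 = 1*16 + 9 = 25.
q_5 = 25 > 16, so the last convergent with denominator <= 16 is p_4/q_4 = 55/16.
The closest fraction with denominator <= 16 is either p_4/q_4 or the intermediate fraction (k*p_4 + p_3)/(k*q_4 + q_3) with the largest k >= 1 whose denominator stays <= 16; these approach x as k grows, and every other convergent or intermediate fraction in range is farther away.
Largest k: floor((16 - q_3)/q_4) = floor((16 - 9)/16) = 0.
Since k = 0, no intermediate fraction beyond p_4/q_4 has denominator <= 16, so the convergent 55/16 is the closest (its error is |485*16 - 55*141|/(141*16) = 5/2256).

55/16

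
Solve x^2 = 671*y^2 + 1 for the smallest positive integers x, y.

(x, y) = (58620, 2263)

First expand sqrt(671) as a continued fraction. With x_i = (sqrt(671) + m_i)/d_i and (m_0, d_0) = (0, 1): a_0 = floor(sqrt(671)) = 25, since 25^2 = 625 <= 671 < 676 = 26^2.
Iterate m_{i+1} = d_i*a_i - m_i, d_{i+1} = (671 - m_{i+1}^2)/d_i, a_{i+1} = floor((a_0 + m_{i+1})/d_{i+1}):
  m_1 = 1*25 - 0 = 25, d_1 = (671 - 25^2)/1 = 46/1 = 46, a_1 = floor((25 + 25)/46) = 1.
  m_2 = 46*1 - 25 = 21, d_2 = (671 - 21^2)/46 = 230/46 = 5, a_2 = floor((25 + 21)/5) = 9.
  m_3 = 5*9 - 21 = 24, d_3 = (671 - 24^2)/5 = 95/5 = 19, a_3 = floor((25 + 24)/19) = 2.
  m_4 = 19*2 - 24 = 14, d_4 = (671 - 14^2)/19 = 475/19 = 25, a_4 = floor((25 + 14)/25) = 1.
  m_5 = 25*1 - 14 = 11, d_5 = (671 - 11^2)/25 = 550/25 = 22, a_5 = floor((25 + 11)/22) = 1.
  m_6 = 22*1 - 11 = 11, d_6 = (671 - 11^2)/22 = 550/22 = 25, a_6 = floor((25 + 11)/25) = 1.
  m_7 = 25*1 - 11 = 14, d_7 = (671 - 14^2)/25 = 475/25 = 19, a_7 = floor((25 + 14)/19) = 2.
  m_8 = 19*2 - 14 = 24, d_8 = (671 - 24^2)/19 = 95/19 = 5, a_8 = floor((25 + 24)/5) = 9.
  m_9 = 5*9 - 24 = 21, d_9 = (671 - 21^2)/5 = 230/5 = 46, a_9 = floor((25 + 21)/46) = 1.
  m_10 = 46*1 - 21 = 25, d_10 = (671 - 25^2)/46 = 46/46 = 1, a_10 = floor((25 + 25)/1) = 50.
  m_11 = 1*50 - 25 = 25, d_11 = (671 - 25^2)/1 = 46/1 = 46: (m_11, d_11) = (m_1, d_1) = (25, 46), so from here the quotients repeat a_1, ..., a_10; the period length is 10.
So sqrt(671) = [25; (1, 9, 2, 1, 1, 1, 2, 9, 1, 50)] with period length k = 10.
k is even, so the fundamental solution of x^2 - 671y^2 = 1 is (p_{k-1}, q_{k-1}) = (p_9, q_9); compute convergents through index 9.
Convergents (p_i = a_i*p_{i-1} + p_{i-2}, q_i = a_i*q_{i-1} + q_{i-2} with p_{-2}=0, p_{-1}=1, q_{-2}=1, q_{-1}=0):
  i=0: a_0=25, p_0 = 25*1 + 0 = 25, q_0 = 25*0 + 1 = 1.
  i=1: a_1=1, p_1 = 1*25 + 1 = 26, q_1 = 1*1 + 0 = 1.
  i=2: a_2=9, p_2 = 9*26 + 25 = 259, q_2 = 9*1 + 1 = 10.
  i=3: a_3=2, p_3 = 2*259 + 26 = 544, q_3 = 2*10 + 1 = 21.
  i=4: a_4=1, p_4 = 1*544 + 259 = 803, q_4 = 1*21 + 10 = 31.
  i=5: a_5=1, p_5 = 1*803 + 544 = 1347, q_5 = 1*31 + 21 = 52.
  i=6: a_6=1, p_6 = 1*1347 + 803 = 2150, q_6 = 1*52 + 31 = 83.
  i=7: a_7=2, p_7 = 2*2150 + 1347 = 5647, q_7 = 2*83 + 52 = 218.
  i=8: a_8=9, p_8 = 9*5647 + 2150 = 52973, q_8 = 9*218 + 83 = 2045.
  i=9: a_9=1, p_9 = 1*52973 + 5647 = 58620, q_9 = 1*2045 + 218 = 2263.
Check: 58620^2 - 671*2263^2 = 3436304400 - 3436304399 = 1, so (x, y) = (58620, 2263) solves the equation, and by the theorem it is the least positive solution.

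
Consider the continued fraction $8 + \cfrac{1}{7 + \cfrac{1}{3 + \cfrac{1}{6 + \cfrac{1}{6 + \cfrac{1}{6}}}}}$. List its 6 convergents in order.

Using the convergent recurrence p_i = a_i*p_{i-1} + p_{i-2}, q_i = a_i*q_{i-1} + q_{i-2} with p_{-2}=0, p_{-1}=1, q_{-2}=1, q_{-1}=0:
  i=0: a_0=8, p_0 = 8*1 + 0 = 8, q_0 = 8*0 + 1 = 1.
  i=1: a_1=7, p_1 = 7*8 + 1 = 57, q_1 = 7*1 + 0 = 7.
  i=2: a_2=3, p_2 = 3*57 + 8 = 179, q_2 = 3*7 + 1 = 22.
  i=3: a_3=6, p_3 = 6*179 + 57 = 1131, q_3 = 6*22 + 7 = 139.
  i=4: a_4=6, p_4 = 6*1131 + 179 = 6965, q_4 = 6*139 + 22 = 856.
  i=5: a_5=6, p_5 = 6*6965 + 1131 = 42921, q_5 = 6*856 + 139 = 5275.

8/1, 57/7, 179/22, 1131/139, 6965/856, 42921/5275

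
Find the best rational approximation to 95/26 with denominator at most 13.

Expand x = 95/26 as a continued fraction with the Euclidean algorithm:
  95 = 3*26 + 17, so a_0 = 3.
  26 = 1*17 + 9, so a_1 = 1.
  17 = 1*9 + 8, so a_2 = 1.
  9 = 1*8 + 1, so a_3 = 1.
  8 = 8*1 + 0, so a_4 = 8.
so x = [3; 1, 1, 1, 8].
Convergents (p_i = a_i*p_{i-1} + p_{i-2}, q_i = a_i*q_{i-1} + q_{i-2} with p_{-2}=0, p_{-1}=1, q_{-2}=1, q_{-1}=0), until the denominator exceeds 13:
  i=0: a_0=3, p_0 = 3*1 + 0 = 3, q_0 = 3*0 + 1 = 1.
  i=1: a_1=1, p_1 = 1*3 + 1 = 4, q_1 = 1*1 + 0 = 1.
  i=2: a_2=1, p_2 = 1*4 + 3 = 7, q_2 = 1*1 + 1 = 2.
  i=3: a_3=1, p_3 = 1*7 + 4 = 11, q_3 = 1*2 + 1 = 3.
  i=4: a_4=8, p_4 = 8*11 + 7 = 95, q_4 = 8*3 + 2 = 26.
q_4 = 26 > 13, so the last convergent with denominator <= 13 is p_3/q_3 = 11/3.
The closest fraction with denominator <= 13 is either p_3/q_3 or the intermediate fraction (k*p_3 + p_2)/(k*q_3 + q_2) with the largest k >= 1 whose denominator stays <= 13; these approach x as k grows, and every other convergent or intermediate fraction in range is farther away.
Largest k: floor((13 - q_2)/q_3) = floor((13 - 2)/3) = 3.
That gives (3*11 + 7)/(3*3 + 2) = 40/11.
Compare the errors: |x - 11/3| = |95*3 - 11*26|/(26*3) = 1/78, and |x - 40/11| = |95*11 - 40*26|/(26*11) = 5/286.
Cross-multiplying, 1*286 = 286 < 390 = 5*78, so 1/78 is smaller: the convergent 11/3 is closer to x than 40/11.

11/3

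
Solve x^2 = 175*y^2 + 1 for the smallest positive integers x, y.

First expand sqrt(175) as a continued fraction. With x_i = (sqrt(175) + m_i)/d_i and (m_0, d_0) = (0, 1): a_0 = floor(sqrt(175)) = 13, since 13^2 = 169 <= 175 < 196 = 14^2.
Iterate m_{i+1} = d_i*a_i - m_i, d_{i+1} = (175 - m_{i+1}^2)/d_i, a_{i+1} = floor((a_0 + m_{i+1})/d_{i+1}):
  m_1 = 1*13 - 0 = 13, d_1 = (175 - 13^2)/1 = 6/1 = 6, a_1 = floor((13 + 13)/6) = 4.
  m_2 = 6*4 - 13 = 11, d_2 = (175 - 11^2)/6 = 54/6 = 9, a_2 = floor((13 + 11)/9) = 2.
  m_3 = 9*2 - 11 = 7, d_3 = (175 - 7^2)/9 = 126/9 = 14, a_3 = floor((13 + 7)/14) = 1.
  m_4 = 14*1 - 7 = 7, d_4 = (175 - 7^2)/14 = 126/14 = 9, a_4 = floor((13 + 7)/9) = 2.
  m_5 = 9*2 - 7 = 11, d_5 = (175 - 11^2)/9 = 54/9 = 6, a_5 = floor((13 + 11)/6) = 4.
  m_6 = 6*4 - 11 = 13, d_6 = (175 - 13^2)/6 = 6/6 = 1, a_6 = floor((13 + 13)/1) = 26.
  m_7 = 1*26 - 13 = 13, d_7 = (175 - 13^2)/1 = 6/1 = 6: (m_7, d_7) = (m_1, d_1) = (13, 6), so from here the quotients repeat a_1, ..., a_6; the period length is 6.
So sqrt(175) = [13; (4, 2, 1, 2, 4, 26)] with period length k = 6.
k is even, so the fundamental solution of x^2 - 175y^2 = 1 is (p_{k-1}, q_{k-1}) = (p_5, q_5); compute convergents through index 5.
Convergents (p_i = a_i*p_{i-1} + p_{i-2}, q_i = a_i*q_{i-1} + q_{i-2} with p_{-2}=0, p_{-1}=1, q_{-2}=1, q_{-1}=0):
  i=0: a_0=13, p_0 = 13*1 + 0 = 13, q_0 = 13*0 + 1 = 1.
  i=1: a_1=4, p_1 = 4*13 + 1 = 53, q_1 = 4*1 + 0 = 4.
  i=2: a_2=2, p_2 = 2*53 + 13 = 119, q_2 = 2*4 + 1 = 9.
  i=3: a_3=1, p_3 = 1*119 + 53 = 172, q_3 = 1*9 + 4 = 13.
  i=4: a_4=2, p_4 = 2*172 + 119 = 463, q_4 = 2*13 + 9 = 35.
  i=5: a_5=4, p_5 = 4*463 + 172 = 2024, q_5 = 4*35 + 13 = 153.
Check: 2024^2 - 175*153^2 = 4096576 - 4096575 = 1, so (x, y) = (2024, 153) solves the equation, and by the theorem it is the least positive solution.

(x, y) = (2024, 153)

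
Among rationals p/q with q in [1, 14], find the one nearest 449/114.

Expand x = 449/114 as a continued fraction with the Euclidean algorithm:
  449 = 3*114 + 107, so a_0 = 3.
  114 = 1*107 + 7, so a_1 = 1.
  107 = 15*7 + 2, so a_2 = 15.
  7 = 3*2 + 1, so a_3 = 3.
  2 = 2*1 + 0, so a_4 = 2.
so x = [3; 1, 15, 3, 2].
Convergents (p_i = a_i*p_{i-1} + p_{i-2}, q_i = a_i*q_{i-1} + q_{i-2} with p_{-2}=0, p_{-1}=1, q_{-2}=1, q_{-1}=0), until the denominator exceeds 14:
  i=0: a_0=3, p_0 = 3*1 + 0 = 3, q_0 = 3*0 + 1 = 1.
  i=1: a_1=1, p_1 = 1*3 + 1 = 4, q_1 = 1*1 + 0 = 1.
  i=2: a_2=15, p_2 = 15*4 + 3 = 63, q_2 = 15*1 + 1 = 16.
q_2 = 16 > 14, so the last convergent with denominator <= 14 is p_1/q_1 = 4/1.
The closest fraction with denominator <= 14 is either p_1/q_1 or the intermediate fraction (k*p_1 + p_0)/(k*q_1 + q_0) with the largest k >= 1 whose denominator stays <= 14; these approach x as k grows, and every other convergent or intermediate fraction in range is farther away.
Largest k: floor((14 - q_0)/q_1) = floor((14 - 1)/1) = 13.
That gives (13*4 + 3)/(13*1 + 1) = 55/14.
Compare the errors: |x - 4/1| = |449*1 - 4*114|/(114*1) = 7/114, and |x - 55/14| = |449*14 - 55*114|/(114*14) = 16/1596.
Cross-multiplying, 16*114 = 1824 < 11172 = 7*1596, so 16/1596 is smaller: the intermediate fraction 55/14 is closer to x than 4/1.

55/14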